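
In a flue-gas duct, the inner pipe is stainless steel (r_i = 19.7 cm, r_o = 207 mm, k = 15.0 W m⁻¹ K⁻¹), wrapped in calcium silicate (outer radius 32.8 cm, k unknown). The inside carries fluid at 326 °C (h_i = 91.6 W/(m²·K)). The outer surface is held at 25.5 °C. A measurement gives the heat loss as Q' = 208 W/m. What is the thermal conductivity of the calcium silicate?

ΣR = ΔT/Q' = |326 − 25.5|/208 = 1.445 m·K/W
Known resistances:
  R'_conv,in = 1/(2πr h) = 1/(2π·0.197·91.6) = 0.008820 m·K/W
  R'_stainless steel = ln(0.207/0.197)/(2πk) = 0.04952/(2π·15.0) = 5.254×10^-4 m·K/W
R_calcium silicate = ΣR − ΣR_known = 1.445 − 0.009345 = 1.436 m·K/W
ln(r₂/r₁)/(2πk) = 1.436 ⇒ k = 0.4603/(2π·1.436) = 0.0510 W/m·K

k = 0.0510 W/m·K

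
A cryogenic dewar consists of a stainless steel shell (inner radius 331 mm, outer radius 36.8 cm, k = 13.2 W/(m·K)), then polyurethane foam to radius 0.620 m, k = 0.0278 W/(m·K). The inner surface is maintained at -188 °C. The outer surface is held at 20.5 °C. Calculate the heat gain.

Resistance network (inner→outer):
  R_stainless steel = (1/0.331 − 1/0.368)/(4πk) = 0.3038/(4π·13.2) = 0.001831 K/W
  R_polyurethane foam = (1/0.368 − 1/0.620)/(4πk) = 1.104/(4π·0.0278) = 3.162 K/W
ΣR = 0.001831 + 3.162 = 3.164 K/W
Q = ΔT/ΣR = (-188 °C − 20.5 °C)/3.164 = -65.9 W
(Negative Q ⇒ heat flows inward; heat gain = 65.9 W.)

Q = 65.9 W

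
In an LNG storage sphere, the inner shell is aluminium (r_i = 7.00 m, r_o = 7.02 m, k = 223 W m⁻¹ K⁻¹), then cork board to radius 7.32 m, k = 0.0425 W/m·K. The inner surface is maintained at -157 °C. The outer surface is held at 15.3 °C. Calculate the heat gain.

Q = 15.8 kW

Series thermal resistances, inner to outer:
  R_aluminium = (1/7.00 − 1/7.02)/(4πk) = 4.070×10^-4/(4π·223) = 1.452×10^-7 K/W
  R_cork board = (1/7.02 − 1/7.32)/(4πk) = 0.005838/(4π·0.0425) = 0.01093 K/W
ΣR = 1.452×10^-7 + 0.01093 = 0.01093 K/W
Q = ΔT/ΣR = (-157 °C − 15.3 °C)/0.01093 = -15800 W
(Negative Q ⇒ heat flows inward; heat gain = 15800 W.)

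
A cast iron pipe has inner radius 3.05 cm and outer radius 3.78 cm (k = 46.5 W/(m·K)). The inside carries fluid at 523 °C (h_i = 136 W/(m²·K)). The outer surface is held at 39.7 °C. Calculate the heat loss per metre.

Q' = 12.4 kW/m

Treat each layer as a resistance in series:
  R'_conv,in = 1/(2πr h) = 1/(2π·0.0305·136) = 0.03837 m·K/W
  R'_cast iron = ln(0.0378/0.0305)/(2πk) = 0.2146/(2π·46.5) = 7.344×10^-4 m·K/W
ΣR = 0.03837 + 7.344×10^-4 = 0.03910 m·K/W
Q' = ΔT/ΣR = (523 °C − 39.7 °C)/0.03910 = 12400 W/m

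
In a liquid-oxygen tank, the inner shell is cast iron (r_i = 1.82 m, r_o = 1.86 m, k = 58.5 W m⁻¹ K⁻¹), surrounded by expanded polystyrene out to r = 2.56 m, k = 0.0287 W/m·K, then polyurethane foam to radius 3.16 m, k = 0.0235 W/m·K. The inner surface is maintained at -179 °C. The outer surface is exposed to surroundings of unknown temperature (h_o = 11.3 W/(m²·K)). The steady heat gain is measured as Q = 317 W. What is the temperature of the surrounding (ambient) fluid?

Sum the resistances:
  R_cast iron = (1/1.82 − 1/1.86)/(4πk) = 0.01182/(4π·58.5) = 1.607×10^-5 K/W
  R_expanded polystyrene = (1/1.86 − 1/2.56)/(4πk) = 0.1470/(4π·0.0287) = 0.4076 K/W
  R_polyurethane foam = (1/2.56 − 1/3.16)/(4πk) = 0.07417/(4π·0.0235) = 0.2512 K/W
  R_conv,out = 1/(4πr²h) = 1/(4π·3.16²·11.3) = 7.052×10^-4 K/W
ΣR = 0.6595 K/W
ΔT = Q·ΣR = 317 × 0.6595 = 209.1 K
Heat flows inward, so T_out = T_in + ΔT = -179 + 209.1 = 30.1 °C

T_out = 30.1 °C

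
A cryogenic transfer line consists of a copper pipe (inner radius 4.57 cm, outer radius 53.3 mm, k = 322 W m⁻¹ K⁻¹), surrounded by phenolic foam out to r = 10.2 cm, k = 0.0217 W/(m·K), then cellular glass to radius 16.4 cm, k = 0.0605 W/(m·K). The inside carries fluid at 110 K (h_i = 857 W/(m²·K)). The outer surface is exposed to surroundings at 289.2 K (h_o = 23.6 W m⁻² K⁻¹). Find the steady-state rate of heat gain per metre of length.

Series thermal resistances, inner to outer:
  R'_conv,in = 1/(2πr h) = 1/(2π·0.0457·857) = 0.004064 m·K/W
  R'_copper = ln(0.0533/0.0457)/(2πk) = 0.1538/(2π·322) = 7.604×10^-5 m·K/W
  R'_phenolic foam = ln(0.102/0.0533)/(2πk) = 0.6490/(2π·0.0217) = 4.760 m·K/W
  R'_cellular glass = ln(0.164/0.102)/(2πk) = 0.4749/(2π·0.0605) = 1.249 m·K/W
  R'_conv,out = 1/(2πr h) = 1/(2π·0.164·23.6) = 0.04112 m·K/W
ΣR = 0.004064 + 7.604×10^-5 + 4.760 + 1.249 + 0.04112 = 6.054 m·K/W
Q' = ΔT/ΣR = (110 K − 289.2 K)/6.054 = -29.6 W/m
(Negative Q' ⇒ heat flows inward; heat gain = 29.6 W/m.)

Q' = 29.6 W/m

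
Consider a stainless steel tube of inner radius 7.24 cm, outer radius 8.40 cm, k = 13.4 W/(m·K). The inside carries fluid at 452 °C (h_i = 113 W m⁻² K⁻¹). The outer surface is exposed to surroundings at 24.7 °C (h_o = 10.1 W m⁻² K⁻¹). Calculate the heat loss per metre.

Treat each layer as a resistance in series:
  R'_conv,in = 1/(2πr h) = 1/(2π·0.0724·113) = 0.01945 m·K/W
  R'_stainless steel = ln(0.0840/0.0724)/(2πk) = 0.1486/(2π·13.4) = 0.001765 m·K/W
  R'_conv,out = 1/(2πr h) = 1/(2π·0.0840·10.1) = 0.1876 m·K/W
ΣR = 0.01945 + 0.001765 + 0.1876 = 0.2088 m·K/W
Q' = ΔT/ΣR = (452 °C − 24.7 °C)/0.2088 = 2050 W/m

Q' = 2.05 kW/m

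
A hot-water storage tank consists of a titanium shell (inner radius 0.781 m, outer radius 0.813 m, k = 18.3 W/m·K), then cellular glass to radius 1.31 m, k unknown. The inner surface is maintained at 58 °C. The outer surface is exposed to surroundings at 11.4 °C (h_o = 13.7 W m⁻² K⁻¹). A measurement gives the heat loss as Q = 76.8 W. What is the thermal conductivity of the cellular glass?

ΣR = ΔT/Q = |58 − 11.4|/76.8 = 0.6068 K/W
Known resistances:
  R_titanium = (1/0.781 − 1/0.813)/(4πk) = 0.05040/(4π·18.3) = 2.192×10^-4 K/W
  R_conv,out = 1/(4πr²h) = 1/(4π·1.31²·13.7) = 0.003385 K/W
R_cellular glass = ΣR − ΣR_known = 0.6068 − 0.003604 = 0.6032 K/W
(1/r₁−1/r₂)/(4πk) = 0.6032 ⇒ k = 0.4667/(4π·0.6032) = 0.0616 W/m·K

k = 0.0616 W/m·K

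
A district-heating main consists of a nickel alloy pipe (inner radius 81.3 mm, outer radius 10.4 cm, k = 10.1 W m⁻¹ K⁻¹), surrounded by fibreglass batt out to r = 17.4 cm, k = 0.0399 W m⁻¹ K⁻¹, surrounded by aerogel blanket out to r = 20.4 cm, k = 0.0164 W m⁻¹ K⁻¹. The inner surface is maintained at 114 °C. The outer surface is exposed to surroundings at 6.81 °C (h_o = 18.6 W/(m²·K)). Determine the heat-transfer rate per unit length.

Q' = 29.4 W/m

Series thermal resistances, inner to outer:
  R'_nickel alloy = ln(0.104/0.0813)/(2πk) = 0.2462/(2π·10.1) = 0.003880 m·K/W
  R'_fibreglass batt = ln(0.174/0.104)/(2πk) = 0.5147/(2π·0.0399) = 2.053 m·K/W
  R'_aerogel blanket = ln(0.204/0.174)/(2πk) = 0.1591/(2π·0.0164) = 1.544 m·K/W
  R'_conv,out = 1/(2πr h) = 1/(2π·0.204·18.6) = 0.04194 m·K/W
ΣR = 0.003880 + 2.053 + 1.544 + 0.04194 = 3.643 m·K/W
Q' = ΔT/ΣR = (114 °C − 6.81 °C)/3.643 = 29.4 W/m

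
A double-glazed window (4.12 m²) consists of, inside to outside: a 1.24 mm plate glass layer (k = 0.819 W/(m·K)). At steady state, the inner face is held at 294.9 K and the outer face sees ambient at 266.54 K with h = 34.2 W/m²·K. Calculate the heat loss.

Series thermal resistances, inner to outer:
  R_plate glass = L/(kA) = 0.00124/(0.819·4.12) = 3.675×10^-4 K/W
  R_conv,out = 1/(hA) = 1/(34.2·4.12) = 0.007097 K/W
ΣR = 3.675×10^-4 + 0.007097 = 0.007464 K/W
Q = ΔT/ΣR = (294.9 K − 266.54 K)/0.007464 = 3800 W

Q = 3.80 kW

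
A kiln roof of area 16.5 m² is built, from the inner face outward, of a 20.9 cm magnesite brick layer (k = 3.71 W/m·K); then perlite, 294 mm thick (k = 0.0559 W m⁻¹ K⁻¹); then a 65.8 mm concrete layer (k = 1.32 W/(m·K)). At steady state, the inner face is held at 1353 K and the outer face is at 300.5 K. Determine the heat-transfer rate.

Q = 3240 W

Resistance network (inner→outer):
  R_magnesite brick = L/(kA) = 0.209/(3.71·16.5) = 0.003414 K/W
  R_perlite = L/(kA) = 0.294/(0.0559·16.5) = 0.3188 K/W
  R_concrete = L/(kA) = 0.0658/(1.32·16.5) = 0.003021 K/W
ΣR = 0.003414 + 0.3188 + 0.003021 = 0.3252 K/W
Q = ΔT/ΣR = (1353 K − 300.5 K)/0.3252 = 3240 W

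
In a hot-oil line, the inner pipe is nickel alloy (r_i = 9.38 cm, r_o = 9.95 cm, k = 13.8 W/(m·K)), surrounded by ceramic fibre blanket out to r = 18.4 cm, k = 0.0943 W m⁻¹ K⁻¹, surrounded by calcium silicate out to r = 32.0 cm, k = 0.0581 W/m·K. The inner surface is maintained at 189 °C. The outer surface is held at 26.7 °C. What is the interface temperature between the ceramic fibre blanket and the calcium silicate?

Treat each layer as a resistance in series:
  R'_nickel alloy = ln(0.0995/0.0938)/(2πk) = 0.05899/(2π·13.8) = 6.804×10^-4 m·K/W
  R'_ceramic fibre blanket = ln(0.184/0.0995)/(2πk) = 0.6148/(2π·0.0943) = 1.038 m·K/W
  R'_calcium silicate = ln(0.320/0.184)/(2πk) = 0.5534/(2π·0.0581) = 1.516 m·K/W
ΣR = 6.804×10^-4 + 1.038 + 1.516 = 2.555 m·K/W
Q' = ΔT/ΣR = (189 °C − 26.7 °C)/2.555 = 63.52 W/m
From the inner boundary to the ceramic fibre blanket/calcium silicate interface, ΣR_partial = 1.039 m·K/W.
T_interface = T_in − Q'·ΣR_partial = 189 °C − (63.52)(1.039) = 123 °C

T = 123 °C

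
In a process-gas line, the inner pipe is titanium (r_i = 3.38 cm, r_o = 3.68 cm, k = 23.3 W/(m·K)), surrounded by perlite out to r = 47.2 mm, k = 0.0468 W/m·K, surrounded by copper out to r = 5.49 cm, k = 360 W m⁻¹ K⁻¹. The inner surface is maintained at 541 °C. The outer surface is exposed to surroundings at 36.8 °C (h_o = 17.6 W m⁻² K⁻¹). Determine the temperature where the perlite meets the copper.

Resistance network (inner→outer):
  R'_titanium = ln(0.0368/0.0338)/(2πk) = 0.08504/(2π·23.3) = 5.809×10^-4 m·K/W
  R'_perlite = ln(0.0472/0.0368)/(2πk) = 0.2489/(2π·0.0468) = 0.8464 m·K/W
  R'_copper = ln(0.0549/0.0472)/(2πk) = 0.1511/(2π·360) = 6.681×10^-5 m·K/W
  R'_conv,out = 1/(2πr h) = 1/(2π·0.0549·17.6) = 0.1647 m·K/W
ΣR = 5.809×10^-4 + 0.8464 + 6.681×10^-5 + 0.1647 = 1.012 m·K/W
Q' = ΔT/ΣR = (541 °C − 36.8 °C)/1.012 = 498.2 W/m
From the inner boundary to the perlite/copper interface, ΣR_partial = 0.8470 m·K/W.
T_interface = T_in − Q'·ΣR_partial = 541 °C − (498.2)(0.8470) = 119 °C

T = 119 °C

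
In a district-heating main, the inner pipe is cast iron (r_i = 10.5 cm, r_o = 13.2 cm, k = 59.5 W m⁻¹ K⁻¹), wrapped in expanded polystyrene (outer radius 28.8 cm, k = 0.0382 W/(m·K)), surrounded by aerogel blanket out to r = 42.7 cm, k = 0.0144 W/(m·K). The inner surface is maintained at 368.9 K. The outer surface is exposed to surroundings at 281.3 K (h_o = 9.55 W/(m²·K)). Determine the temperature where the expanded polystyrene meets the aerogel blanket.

T = 331.6 K

Series thermal resistances, inner to outer:
  R'_cast iron = ln(0.132/0.105)/(2πk) = 0.2288/(2π·59.5) = 6.121×10^-4 m·K/W
  R'_expanded polystyrene = ln(0.288/0.132)/(2πk) = 0.7802/(2π·0.0382) = 3.250 m·K/W
  R'_aerogel blanket = ln(0.427/0.288)/(2πk) = 0.3938/(2π·0.0144) = 4.353 m·K/W
  R'_conv,out = 1/(2πr h) = 1/(2π·0.427·9.55) = 0.03903 m·K/W
ΣR = 6.121×10^-4 + 3.250 + 4.353 + 0.03903 = 7.643 m·K/W
Q' = ΔT/ΣR = (368.9 K − 281.3 K)/7.643 = 11.46 W/m
From the inner boundary to the expanded polystyrene/aerogel blanket interface, ΣR_partial = 3.251 m·K/W.
T_interface = T_in − Q'·ΣR_partial = 368.9 K − (11.46)(3.251) = 331.6 K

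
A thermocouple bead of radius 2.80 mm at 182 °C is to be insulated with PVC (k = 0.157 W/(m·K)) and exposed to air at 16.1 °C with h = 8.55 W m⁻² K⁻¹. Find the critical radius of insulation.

r_cr = 3.67 cm

For a sphere, r_cr = 2k_ins/h = 2·0.157/8.55 = 0.0367 m = 3.67 cm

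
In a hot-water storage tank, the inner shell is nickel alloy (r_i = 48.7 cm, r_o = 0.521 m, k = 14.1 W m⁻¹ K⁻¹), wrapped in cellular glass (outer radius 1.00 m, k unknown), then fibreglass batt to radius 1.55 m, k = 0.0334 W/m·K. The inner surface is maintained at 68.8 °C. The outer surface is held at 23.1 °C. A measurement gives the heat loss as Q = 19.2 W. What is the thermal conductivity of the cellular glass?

k = 0.0477 W/m·K

ΣR = ΔT/Q = |68.8 − 23.1|/19.2 = 2.380 K/W
Known resistances:
  R_nickel alloy = (1/0.487 − 1/0.521)/(4πk) = 0.1340/(4π·14.1) = 7.563×10^-4 K/W
  R_fibreglass batt = (1/1.00 − 1/1.55)/(4πk) = 0.3548/(4π·0.0334) = 0.8454 K/W
R_cellular glass = ΣR − ΣR_known = 2.380 − 0.8462 = 1.534 K/W
(1/r₁−1/r₂)/(4πk) = 1.534 ⇒ k = 0.9194/(4π·1.534) = 0.0477 W/m·K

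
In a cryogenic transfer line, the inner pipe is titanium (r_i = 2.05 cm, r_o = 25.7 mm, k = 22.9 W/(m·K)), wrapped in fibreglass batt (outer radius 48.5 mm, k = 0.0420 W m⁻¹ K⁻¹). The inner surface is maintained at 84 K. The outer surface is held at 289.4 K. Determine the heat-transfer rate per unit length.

Treat each layer as a resistance in series:
  R'_titanium = ln(0.0257/0.0205)/(2πk) = 0.2261/(2π·22.9) = 0.001571 m·K/W
  R'_fibreglass batt = ln(0.0485/0.0257)/(2πk) = 0.6351/(2π·0.0420) = 2.407 m·K/W
ΣR = 0.001571 + 2.407 = 2.409 m·K/W
Q' = ΔT/ΣR = (84 K − 289.4 K)/2.409 = -85.3 W/m
(Negative Q' ⇒ heat flows inward; heat gain = 85.3 W/m.)

Q' = 85.3 W/m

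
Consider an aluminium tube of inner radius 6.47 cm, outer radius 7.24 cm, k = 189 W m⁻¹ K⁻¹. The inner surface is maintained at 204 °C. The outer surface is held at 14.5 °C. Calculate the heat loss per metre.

Q' = 2πk·ΔT/ln(r₂/r₁) = 2π × 189 × 189.5 / ln(0.0724/0.0647) = 2.00×10^6 W/m

Q' = 2000 kW/m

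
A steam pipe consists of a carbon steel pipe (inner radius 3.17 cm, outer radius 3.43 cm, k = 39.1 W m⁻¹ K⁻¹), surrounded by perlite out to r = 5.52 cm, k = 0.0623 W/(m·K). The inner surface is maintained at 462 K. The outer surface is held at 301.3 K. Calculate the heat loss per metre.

Q' = 132 W/m

Series thermal resistances, inner to outer:
  R'_carbon steel = ln(0.0343/0.0317)/(2πk) = 0.07883/(2π·39.1) = 3.209×10^-4 m·K/W
  R'_perlite = ln(0.0552/0.0343)/(2πk) = 0.4758/(2π·0.0623) = 1.216 m·K/W
ΣR = 3.209×10^-4 + 1.216 = 1.216 m·K/W
Q' = ΔT/ΣR = (462 K − 301.3 K)/1.216 = 132 W/m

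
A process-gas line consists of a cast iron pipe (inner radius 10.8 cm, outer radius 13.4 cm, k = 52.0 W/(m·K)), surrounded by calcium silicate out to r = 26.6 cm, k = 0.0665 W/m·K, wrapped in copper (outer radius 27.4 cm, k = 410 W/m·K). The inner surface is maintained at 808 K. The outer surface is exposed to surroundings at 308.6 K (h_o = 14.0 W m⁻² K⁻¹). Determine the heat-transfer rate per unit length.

Series thermal resistances, inner to outer:
  R'_cast iron = ln(0.134/0.108)/(2πk) = 0.2157/(2π·52.0) = 6.602×10^-4 m·K/W
  R'_calcium silicate = ln(0.266/0.134)/(2πk) = 0.6857/(2π·0.0665) = 1.641 m·K/W
  R'_copper = ln(0.274/0.266)/(2πk) = 0.02963/(2π·410) = 1.150×10^-5 m·K/W
  R'_conv,out = 1/(2πr h) = 1/(2π·0.274·14.0) = 0.04149 m·K/W
ΣR = 6.602×10^-4 + 1.641 + 1.150×10^-5 + 0.04149 = 1.683 m·K/W
Q' = ΔT/ΣR = (808 K − 308.6 K)/1.683 = 297 W/m

Q' = 297 W/m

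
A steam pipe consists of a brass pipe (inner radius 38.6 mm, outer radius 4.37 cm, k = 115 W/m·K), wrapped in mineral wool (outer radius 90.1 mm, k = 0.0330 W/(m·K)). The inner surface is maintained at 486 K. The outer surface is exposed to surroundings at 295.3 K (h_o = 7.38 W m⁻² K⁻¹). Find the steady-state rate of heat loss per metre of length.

Resistance network (inner→outer):
  R'_brass = ln(0.0437/0.0386)/(2πk) = 0.1241/(2π·115) = 1.717×10^-4 m·K/W
  R'_mineral wool = ln(0.0901/0.0437)/(2πk) = 0.7236/(2π·0.0330) = 3.490 m·K/W
  R'_conv,out = 1/(2πr h) = 1/(2π·0.0901·7.38) = 0.2394 m·K/W
ΣR = 1.717×10^-4 + 3.490 + 0.2394 = 3.730 m·K/W
Q' = ΔT/ΣR = (486 K − 295.3 K)/3.730 = 51.1 W/m

Q' = 51.1 W/m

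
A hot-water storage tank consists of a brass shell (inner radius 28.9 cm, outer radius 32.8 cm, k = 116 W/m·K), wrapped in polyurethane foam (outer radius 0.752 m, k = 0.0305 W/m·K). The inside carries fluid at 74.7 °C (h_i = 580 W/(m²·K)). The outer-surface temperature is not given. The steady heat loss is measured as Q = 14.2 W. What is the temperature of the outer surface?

Sum the resistances:
  R_conv,in = 1/(4πr²h) = 1/(4π·0.289²·580) = 0.001643 K/W
  R_brass = (1/0.289 − 1/0.328)/(4πk) = 0.4114/(4π·116) = 2.822×10^-4 K/W
  R_polyurethane foam = (1/0.328 − 1/0.752)/(4πk) = 1.719/(4π·0.0305) = 4.485 K/W
ΣR = 4.487 K/W
ΔT = Q·ΣR = 14.2 × 4.487 = 63.72 K
Heat flows outward, so T_out = T_in − ΔT = 74.7 − 63.72 = 11.0 °C

T_out = 11.0 °C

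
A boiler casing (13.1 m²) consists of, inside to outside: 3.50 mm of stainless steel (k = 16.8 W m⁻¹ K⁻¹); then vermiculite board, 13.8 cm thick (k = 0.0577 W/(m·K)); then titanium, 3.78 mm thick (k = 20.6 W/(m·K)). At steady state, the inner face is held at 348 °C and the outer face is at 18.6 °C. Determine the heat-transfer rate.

Treat each layer as a resistance in series:
  R_stainless steel = L/(kA) = 0.00350/(16.8·13.1) = 1.590×10^-5 K/W
  R_vermiculite board = L/(kA) = 0.138/(0.0577·13.1) = 0.1826 K/W
  R_titanium = L/(kA) = 0.00378/(20.6·13.1) = 1.401×10^-5 K/W
ΣR = 1.590×10^-5 + 0.1826 + 1.401×10^-5 = 0.1826 K/W
Q = ΔT/ΣR = (348 °C − 18.6 °C)/0.1826 = 1800 W

Q = 1800 W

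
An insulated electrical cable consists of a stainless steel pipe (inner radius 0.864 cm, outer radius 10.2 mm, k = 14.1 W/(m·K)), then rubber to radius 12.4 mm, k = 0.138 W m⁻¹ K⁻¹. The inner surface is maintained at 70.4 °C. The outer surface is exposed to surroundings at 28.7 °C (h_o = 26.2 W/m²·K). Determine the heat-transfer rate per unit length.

Series thermal resistances, inner to outer:
  R'_stainless steel = ln(0.0102/0.00864)/(2πk) = 0.1660/(2π·14.1) = 0.001874 m·K/W
  R'_rubber = ln(0.0124/0.0102)/(2πk) = 0.1953/(2π·0.138) = 0.2252 m·K/W
  R'_conv,out = 1/(2πr h) = 1/(2π·0.0124·26.2) = 0.4899 m·K/W
ΣR = 0.001874 + 0.2252 + 0.4899 = 0.7170 m·K/W
Q' = ΔT/ΣR = (70.4 °C − 28.7 °C)/0.7170 = 58.2 W/m

Q' = 58.2 W/m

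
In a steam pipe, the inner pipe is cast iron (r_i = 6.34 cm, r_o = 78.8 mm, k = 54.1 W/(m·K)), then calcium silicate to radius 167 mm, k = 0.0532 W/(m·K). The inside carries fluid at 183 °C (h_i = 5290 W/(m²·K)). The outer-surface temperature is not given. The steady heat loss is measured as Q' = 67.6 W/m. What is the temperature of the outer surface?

T_out = 31.0 °C

Series resistances:
  R'_conv,in = 1/(2πr h) = 1/(2π·0.0634·5290) = 4.745×10^-4 m·K/W
  R'_cast iron = ln(0.0788/0.0634)/(2πk) = 0.2174/(2π·54.1) = 6.397×10^-4 m·K/W
  R'_calcium silicate = ln(0.167/0.0788)/(2πk) = 0.7511/(2π·0.0532) = 2.247 m·K/W
ΣR = 2.248 m·K/W
ΔT = Q'·ΣR = 67.6 × 2.248 = 152.0 K
Heat flows outward, so T_out = T_in − ΔT = 183 − 152.0 = 31.0 °C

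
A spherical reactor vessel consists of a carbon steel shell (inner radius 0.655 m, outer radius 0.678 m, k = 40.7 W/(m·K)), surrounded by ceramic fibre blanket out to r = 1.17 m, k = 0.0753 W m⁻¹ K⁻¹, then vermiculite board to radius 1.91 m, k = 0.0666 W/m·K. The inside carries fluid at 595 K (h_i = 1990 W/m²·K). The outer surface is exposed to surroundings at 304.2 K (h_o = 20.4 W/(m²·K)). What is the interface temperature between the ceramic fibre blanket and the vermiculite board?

Treat each layer as a resistance in series:
  R_conv,in = 1/(4πr²h) = 1/(4π·0.655²·1990) = 9.321×10^-5 K/W
  R_carbon steel = (1/0.655 − 1/0.678)/(4πk) = 0.05179/(4π·40.7) = 1.013×10^-4 K/W
  R_ceramic fibre blanket = (1/0.678 − 1/1.17)/(4πk) = 0.6202/(4π·0.0753) = 0.6555 K/W
  R_vermiculite board = (1/1.17 − 1/1.91)/(4πk) = 0.3311/(4π·0.0666) = 0.3957 K/W
  R_conv,out = 1/(4πr²h) = 1/(4π·1.91²·20.4) = 0.001069 K/W
ΣR = 9.321×10^-5 + 1.013×10^-4 + 0.6555 + 0.3957 + 0.001069 = 1.052 K/W
Q = ΔT/ΣR = (595 K − 304.2 K)/1.052 = 276.4 W
From the inner boundary to the ceramic fibre blanket/vermiculite board interface, ΣR_partial = 0.6557 K/W.
T_interface = T_in − Q·ΣR_partial = 595 K − (276.4)(0.6557) = 414 K

T = 414 K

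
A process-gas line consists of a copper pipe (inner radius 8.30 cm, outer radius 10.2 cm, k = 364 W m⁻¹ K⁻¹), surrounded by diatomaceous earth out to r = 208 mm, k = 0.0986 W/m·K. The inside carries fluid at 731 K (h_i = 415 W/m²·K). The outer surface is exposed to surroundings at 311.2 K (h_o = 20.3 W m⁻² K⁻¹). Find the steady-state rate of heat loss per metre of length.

Treat each layer as a resistance in series:
  R'_conv,in = 1/(2πr h) = 1/(2π·0.0830·415) = 0.004621 m·K/W
  R'_copper = ln(0.102/0.0830)/(2πk) = 0.2061/(2π·364) = 9.013×10^-5 m·K/W
  R'_diatomaceous earth = ln(0.208/0.102)/(2πk) = 0.7126/(2π·0.0986) = 1.150 m·K/W
  R'_conv,out = 1/(2πr h) = 1/(2π·0.208·20.3) = 0.03769 m·K/W
ΣR = 0.004621 + 9.013×10^-5 + 1.150 + 0.03769 = 1.192 m·K/W
Q' = ΔT/ΣR = (731 K − 311.2 K)/1.192 = 352 W/m

Q' = 352 W/m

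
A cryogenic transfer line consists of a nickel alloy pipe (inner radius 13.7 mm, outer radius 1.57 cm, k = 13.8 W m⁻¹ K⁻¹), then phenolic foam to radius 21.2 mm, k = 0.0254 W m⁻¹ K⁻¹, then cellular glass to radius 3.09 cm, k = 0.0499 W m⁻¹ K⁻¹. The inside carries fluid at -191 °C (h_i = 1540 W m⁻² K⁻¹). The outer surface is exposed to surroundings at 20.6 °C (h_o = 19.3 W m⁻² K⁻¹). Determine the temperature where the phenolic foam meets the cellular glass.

T = -71.9 °C

Series thermal resistances, inner to outer:
  R'_conv,in = 1/(2πr h) = 1/(2π·0.0137·1540) = 0.007544 m·K/W
  R'_nickel alloy = ln(0.0157/0.0137)/(2πk) = 0.1363/(2π·13.8) = 0.001572 m·K/W
  R'_phenolic foam = ln(0.0212/0.0157)/(2πk) = 0.3003/(2π·0.0254) = 1.882 m·K/W
  R'_cellular glass = ln(0.0309/0.0212)/(2πk) = 0.3768/(2π·0.0499) = 1.202 m·K/W
  R'_conv,out = 1/(2πr h) = 1/(2π·0.0309·19.3) = 0.2669 m·K/W
ΣR = 0.007544 + 0.001572 + 1.882 + 1.202 + 0.2669 = 3.360 m·K/W
Q' = ΔT/ΣR = (-191 °C − 20.6 °C)/3.360 = -62.98 W/m
From the inner boundary to the phenolic foam/cellular glass interface, ΣR_partial = 1.891 m·K/W.
T_interface = T_in − Q'·ΣR_partial = -191 °C − (-62.98)(1.891) = -71.9 °C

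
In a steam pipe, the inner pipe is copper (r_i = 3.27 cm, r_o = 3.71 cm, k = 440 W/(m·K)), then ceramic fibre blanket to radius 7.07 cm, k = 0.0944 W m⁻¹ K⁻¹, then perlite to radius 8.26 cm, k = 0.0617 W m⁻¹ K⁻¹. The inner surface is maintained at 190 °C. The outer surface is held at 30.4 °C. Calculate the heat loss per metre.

Series thermal resistances, inner to outer:
  R'_copper = ln(0.0371/0.0327)/(2πk) = 0.1262/(2π·440) = 4.566×10^-5 m·K/W
  R'_ceramic fibre blanket = ln(0.0707/0.0371)/(2πk) = 0.6448/(2π·0.0944) = 1.087 m·K/W
  R'_perlite = ln(0.0826/0.0707)/(2πk) = 0.1556/(2π·0.0617) = 0.4013 m·K/W
ΣR = 4.566×10^-5 + 1.087 + 0.4013 = 1.488 m·K/W
Q' = ΔT/ΣR = (190 °C − 30.4 °C)/1.488 = 107 W/m

Q' = 107 W/m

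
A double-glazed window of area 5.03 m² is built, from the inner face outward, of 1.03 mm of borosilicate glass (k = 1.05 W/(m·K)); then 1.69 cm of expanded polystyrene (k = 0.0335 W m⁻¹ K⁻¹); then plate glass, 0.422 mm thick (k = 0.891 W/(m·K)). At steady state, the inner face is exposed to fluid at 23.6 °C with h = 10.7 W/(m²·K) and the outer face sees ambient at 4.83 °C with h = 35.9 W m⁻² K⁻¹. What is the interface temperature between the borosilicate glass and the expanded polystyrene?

Treat each layer as a resistance in series:
  R_conv,in = 1/(hA) = 1/(10.7·5.03) = 0.01858 K/W
  R_borosilicate glass = L/(kA) = 0.00103/(1.05·5.03) = 1.950×10^-4 K/W
  R_expanded polystyrene = L/(kA) = 0.0169/(0.0335·5.03) = 0.1003 K/W
  R_plate glass = L/(kA) = 4.22×10^-4/(0.891·5.03) = 9.416×10^-5 K/W
  R_conv,out = 1/(hA) = 1/(35.9·5.03) = 0.005538 K/W
ΣR = 0.01858 + 1.950×10^-4 + 0.1003 + 9.416×10^-5 + 0.005538 = 0.1247 K/W
Q = ΔT/ΣR = (23.6 °C − 4.83 °C)/0.1247 = 150.5 W
From the inner boundary to the borosilicate glass/expanded polystyrene interface, ΣR_partial = 0.01878 K/W.
T_interface = T_in − Q·ΣR_partial = 23.6 °C − (150.5)(0.01878) = 20.8 °C

T = 20.8 °C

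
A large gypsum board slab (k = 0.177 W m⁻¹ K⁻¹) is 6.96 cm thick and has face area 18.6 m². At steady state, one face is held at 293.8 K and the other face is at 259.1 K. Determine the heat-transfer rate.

Q = 1640 W

Q = kA·ΔT/L = 0.177 × 18.6 × |293.8 K − 259.1 K| / 0.0696 = 1640 W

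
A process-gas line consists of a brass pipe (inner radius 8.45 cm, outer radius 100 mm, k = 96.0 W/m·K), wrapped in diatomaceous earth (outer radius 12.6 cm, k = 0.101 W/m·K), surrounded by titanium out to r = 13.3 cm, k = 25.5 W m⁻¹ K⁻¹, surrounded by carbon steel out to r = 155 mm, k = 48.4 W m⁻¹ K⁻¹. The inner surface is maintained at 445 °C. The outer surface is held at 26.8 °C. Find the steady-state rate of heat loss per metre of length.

Resistance network (inner→outer):
  R'_brass = ln(0.100/0.0845)/(2πk) = 0.1684/(2π·96.0) = 2.792×10^-4 m·K/W
  R'_diatomaceous earth = ln(0.126/0.100)/(2πk) = 0.2311/(2π·0.101) = 0.3642 m·K/W
  R'_titanium = ln(0.133/0.126)/(2πk) = 0.05407/(2π·25.5) = 3.375×10^-4 m·K/W
  R'_carbon steel = ln(0.155/0.133)/(2πk) = 0.1531/(2π·48.4) = 5.034×10^-4 m·K/W
ΣR = 2.792×10^-4 + 0.3642 + 3.375×10^-4 + 5.034×10^-4 = 0.3653 m·K/W
Q' = ΔT/ΣR = (445 °C − 26.8 °C)/0.3653 = 1140 W/m

Q' = 1140 W/m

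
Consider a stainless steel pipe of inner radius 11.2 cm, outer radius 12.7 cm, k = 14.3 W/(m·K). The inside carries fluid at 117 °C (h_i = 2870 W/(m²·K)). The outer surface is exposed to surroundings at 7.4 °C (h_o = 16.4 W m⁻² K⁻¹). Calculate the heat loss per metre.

Q' = 1400 W/m

Treat each layer as a resistance in series:
  R'_conv,in = 1/(2πr h) = 1/(2π·0.112·2870) = 4.951×10^-4 m·K/W
  R'_stainless steel = ln(0.127/0.112)/(2πk) = 0.1257/(2π·14.3) = 0.001399 m·K/W
  R'_conv,out = 1/(2πr h) = 1/(2π·0.127·16.4) = 0.07641 m·K/W
ΣR = 4.951×10^-4 + 0.001399 + 0.07641 = 0.07830 m·K/W
Q' = ΔT/ΣR = (117 °C − 7.4 °C)/0.07830 = 1400 W/m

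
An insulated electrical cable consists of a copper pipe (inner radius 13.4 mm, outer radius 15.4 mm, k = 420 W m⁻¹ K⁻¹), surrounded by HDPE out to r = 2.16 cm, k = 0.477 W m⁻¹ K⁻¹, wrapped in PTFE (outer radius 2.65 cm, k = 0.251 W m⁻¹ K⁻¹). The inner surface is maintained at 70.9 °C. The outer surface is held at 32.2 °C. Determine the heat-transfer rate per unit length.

Q' = 160 W/m

Series thermal resistances, inner to outer:
  R'_copper = ln(0.0154/0.0134)/(2πk) = 0.1391/(2π·420) = 5.272×10^-5 m·K/W
  R'_HDPE = ln(0.0216/0.0154)/(2πk) = 0.3383/(2π·0.477) = 0.1129 m·K/W
  R'_PTFE = ln(0.0265/0.0216)/(2πk) = 0.2045/(2π·0.251) = 0.1296 m·K/W
ΣR = 5.272×10^-5 + 0.1129 + 0.1296 = 0.2426 m·K/W
Q' = ΔT/ΣR = (70.9 °C − 32.2 °C)/0.2426 = 160 W/m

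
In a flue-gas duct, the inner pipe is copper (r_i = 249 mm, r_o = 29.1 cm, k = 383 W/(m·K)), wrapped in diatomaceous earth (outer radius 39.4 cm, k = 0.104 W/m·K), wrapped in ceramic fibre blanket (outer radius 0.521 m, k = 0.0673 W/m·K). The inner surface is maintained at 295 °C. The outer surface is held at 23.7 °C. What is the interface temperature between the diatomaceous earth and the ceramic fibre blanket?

T = 183 °C

Resistance network (inner→outer):
  R'_copper = ln(0.291/0.249)/(2πk) = 0.1559/(2π·383) = 6.477×10^-5 m·K/W
  R'_diatomaceous earth = ln(0.394/0.291)/(2πk) = 0.3030/(2π·0.104) = 0.4637 m·K/W
  R'_ceramic fibre blanket = ln(0.521/0.394)/(2πk) = 0.2794/(2π·0.0673) = 0.6607 m·K/W
ΣR = 6.477×10^-5 + 0.4637 + 0.6607 = 1.124 m·K/W
Q' = ΔT/ΣR = (295 °C − 23.7 °C)/1.124 = 241.4 W/m
From the inner boundary to the diatomaceous earth/ceramic fibre blanket interface, ΣR_partial = 0.4638 m·K/W.
T_interface = T_in − Q'·ΣR_partial = 295 °C − (241.4)(0.4638) = 183 °C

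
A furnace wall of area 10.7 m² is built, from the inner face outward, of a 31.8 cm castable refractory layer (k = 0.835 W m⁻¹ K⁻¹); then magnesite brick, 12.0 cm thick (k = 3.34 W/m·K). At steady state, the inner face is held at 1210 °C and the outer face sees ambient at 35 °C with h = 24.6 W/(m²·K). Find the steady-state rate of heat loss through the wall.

Series thermal resistances, inner to outer:
  R_castable refractory = L/(kA) = 0.318/(0.835·10.7) = 0.03559 K/W
  R_magnesite brick = L/(kA) = 0.120/(3.34·10.7) = 0.003358 K/W
  R_conv,out = 1/(hA) = 1/(24.6·10.7) = 0.003799 K/W
ΣR = 0.03559 + 0.003358 + 0.003799 = 0.04275 K/W
Q = ΔT/ΣR = (1210 °C − 35 °C)/0.04275 = 27500 W

Q = 27.5 kW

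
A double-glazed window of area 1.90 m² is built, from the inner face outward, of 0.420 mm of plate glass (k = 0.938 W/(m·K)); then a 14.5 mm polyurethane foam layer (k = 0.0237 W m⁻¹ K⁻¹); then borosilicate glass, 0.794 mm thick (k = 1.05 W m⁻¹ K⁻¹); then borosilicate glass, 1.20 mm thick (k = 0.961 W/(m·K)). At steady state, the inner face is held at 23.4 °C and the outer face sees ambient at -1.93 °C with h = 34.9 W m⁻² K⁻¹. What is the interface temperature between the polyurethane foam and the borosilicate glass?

T = -0.72 °C

Treat each layer as a resistance in series:
  R_plate glass = L/(kA) = 4.20×10^-4/(0.938·1.90) = 2.357×10^-4 K/W
  R_polyurethane foam = L/(kA) = 0.0145/(0.0237·1.90) = 0.3220 K/W
  R_borosilicate glass = L/(kA) = 7.94×10^-4/(1.05·1.90) = 3.980×10^-4 K/W
  R_borosilicate glass = L/(kA) = 0.00120/(0.961·1.90) = 6.572×10^-4 K/W
  R_conv,out = 1/(hA) = 1/(34.9·1.90) = 0.01508 K/W
ΣR = 2.357×10^-4 + 0.3220 + 3.980×10^-4 + 6.572×10^-4 + 0.01508 = 0.3384 K/W
Q = ΔT/ΣR = (23.4 °C − -1.93 °C)/0.3384 = 74.85 W
From the inner boundary to the polyurethane foam/borosilicate glass interface, ΣR_partial = 0.3222 K/W.
T_interface = T_in − Q·ΣR_partial = 23.4 °C − (74.85)(0.3222) = -0.72 °C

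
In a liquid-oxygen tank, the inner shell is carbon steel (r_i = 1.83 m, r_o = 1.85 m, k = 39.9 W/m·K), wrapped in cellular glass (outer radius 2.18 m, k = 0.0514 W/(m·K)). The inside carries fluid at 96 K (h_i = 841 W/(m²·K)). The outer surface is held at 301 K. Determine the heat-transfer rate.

Treat each layer as a resistance in series:
  R_conv,in = 1/(4πr²h) = 1/(4π·1.83²·841) = 2.825×10^-5 K/W
  R_carbon steel = (1/1.83 − 1/1.85)/(4πk) = 0.005908/(4π·39.9) = 1.178×10^-5 K/W
  R_cellular glass = (1/1.85 − 1/2.18)/(4πk) = 0.08182/(4π·0.0514) = 0.1267 K/W
ΣR = 2.825×10^-5 + 1.178×10^-5 + 0.1267 = 0.1267 K/W
Q = ΔT/ΣR = (96 K − 301 K)/0.1267 = -1620 W
(Negative Q ⇒ heat flows inward; heat gain = 1620 W.)

Q = 1620 W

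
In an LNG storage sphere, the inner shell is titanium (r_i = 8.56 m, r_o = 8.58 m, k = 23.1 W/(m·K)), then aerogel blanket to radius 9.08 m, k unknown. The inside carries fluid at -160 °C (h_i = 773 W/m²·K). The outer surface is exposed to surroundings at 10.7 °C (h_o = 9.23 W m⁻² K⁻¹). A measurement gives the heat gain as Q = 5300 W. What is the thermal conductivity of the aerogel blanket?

ΣR = ΔT/Q = |-160 − 10.7|/5300 = 0.03221 K/W
Known resistances:
  R_conv,in = 1/(4πr²h) = 1/(4π·8.56²·773) = 1.405×10^-6 K/W
  R_titanium = (1/8.56 − 1/8.58)/(4πk) = 2.723×10^-4/(4π·23.1) = 9.381×10^-7 K/W
  R_conv,out = 1/(4πr²h) = 1/(4π·9.08²·9.23) = 1.046×10^-4 K/W
R_aerogel blanket = ΣR − ΣR_known = 0.03221 − 1.069×10^-4 = 0.03210 K/W
(1/r₁−1/r₂)/(4πk) = 0.03210 ⇒ k = 0.006418/(4π·0.03210) = 0.0159 W/m·K

k = 0.0159 W/m·K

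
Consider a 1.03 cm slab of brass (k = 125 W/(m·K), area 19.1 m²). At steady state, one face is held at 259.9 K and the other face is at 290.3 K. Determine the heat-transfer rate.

Q = 7050 kW

Q = kA·ΔT/L = 125 × 19.1 × |259.9 K − 290.3 K| / 0.0103 = 7.05×10^6 W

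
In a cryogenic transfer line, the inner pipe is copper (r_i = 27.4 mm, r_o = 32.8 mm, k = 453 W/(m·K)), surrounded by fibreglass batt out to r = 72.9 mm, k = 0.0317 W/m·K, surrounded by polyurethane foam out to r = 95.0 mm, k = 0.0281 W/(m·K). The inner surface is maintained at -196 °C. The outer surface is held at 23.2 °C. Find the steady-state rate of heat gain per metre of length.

Q' = 39.8 W/m

Resistance network (inner→outer):
  R'_copper = ln(0.0328/0.0274)/(2πk) = 0.1799/(2π·453) = 6.320×10^-5 m·K/W
  R'_fibreglass batt = ln(0.0729/0.0328)/(2πk) = 0.7987/(2π·0.0317) = 4.010 m·K/W
  R'_polyurethane foam = ln(0.0950/0.0729)/(2πk) = 0.2648/(2π·0.0281) = 1.500 m·K/W
ΣR = 6.320×10^-5 + 4.010 + 1.500 = 5.510 m·K/W
Q' = ΔT/ΣR = (-196 °C − 23.2 °C)/5.510 = -39.8 W/m
(Negative Q' ⇒ heat flows inward; heat gain = 39.8 W/m.)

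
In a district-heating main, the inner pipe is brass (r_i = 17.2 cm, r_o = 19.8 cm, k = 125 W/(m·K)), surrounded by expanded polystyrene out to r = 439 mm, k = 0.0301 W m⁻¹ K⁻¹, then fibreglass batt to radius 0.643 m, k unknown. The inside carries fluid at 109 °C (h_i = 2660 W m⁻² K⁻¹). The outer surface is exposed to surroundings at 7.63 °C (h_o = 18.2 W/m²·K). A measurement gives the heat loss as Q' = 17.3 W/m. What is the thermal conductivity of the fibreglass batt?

ΣR = ΔT/Q' = |109 − 7.63|/17.3 = 5.860 m·K/W
Known resistances:
  R'_conv,in = 1/(2πr h) = 1/(2π·0.172·2660) = 3.479×10^-4 m·K/W
  R'_brass = ln(0.198/0.172)/(2πk) = 0.1408/(2π·125) = 1.792×10^-4 m·K/W
  R'_expanded polystyrene = ln(0.439/0.198)/(2πk) = 0.7962/(2π·0.0301) = 4.210 m·K/W
  R'_conv,out = 1/(2πr h) = 1/(2π·0.643·18.2) = 0.01360 m·K/W
R_fibreglass batt = ΣR − ΣR_known = 5.860 − 4.224 = 1.636 m·K/W
ln(r₂/r₁)/(2πk) = 1.636 ⇒ k = 0.3816/(2π·1.636) = 0.0371 W/m·K

k = 0.0371 W/m·K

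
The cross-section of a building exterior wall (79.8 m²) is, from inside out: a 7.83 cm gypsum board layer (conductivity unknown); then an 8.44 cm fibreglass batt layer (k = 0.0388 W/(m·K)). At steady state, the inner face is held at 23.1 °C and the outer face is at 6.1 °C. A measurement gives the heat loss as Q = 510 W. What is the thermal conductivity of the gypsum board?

ΣR = ΔT/Q = |23.1 − 6.1|/510 = 0.03333 K/W
Known resistances:
  R_fibreglass batt = L/(kA) = 0.0844/(0.0388·79.8) = 0.02726 K/W
R_gypsum board = ΣR − ΣR_known = 0.03333 − 0.02726 = 0.006070 K/W
L/(kA) = 0.006070 ⇒ k = 0.0783/(0.006070·79.8) = 0.162 W/m·K

k = 0.162 W/m·K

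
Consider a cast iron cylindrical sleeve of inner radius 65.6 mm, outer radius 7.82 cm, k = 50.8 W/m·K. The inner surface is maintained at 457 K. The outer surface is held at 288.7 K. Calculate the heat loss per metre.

Q' = 306 kW/m

Q' = 2πk·ΔT/ln(r₂/r₁) = 2π × 50.8 × 168.3 / ln(0.0782/0.0656) = 3.06×10^5 W/m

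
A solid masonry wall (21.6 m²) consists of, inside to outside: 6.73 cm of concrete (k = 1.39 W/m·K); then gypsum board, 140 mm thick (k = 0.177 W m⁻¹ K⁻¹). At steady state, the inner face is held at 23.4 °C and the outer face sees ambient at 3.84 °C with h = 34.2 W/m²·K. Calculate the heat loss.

Q = 486 W

Treat each layer as a resistance in series:
  R_concrete = L/(kA) = 0.0673/(1.39·21.6) = 0.002242 K/W
  R_gypsum board = L/(kA) = 0.140/(0.177·21.6) = 0.03662 K/W
  R_conv,out = 1/(hA) = 1/(34.2·21.6) = 0.001354 K/W
ΣR = 0.002242 + 0.03662 + 0.001354 = 0.04022 K/W
Q = ΔT/ΣR = (23.4 °C − 3.84 °C)/0.04022 = 486 W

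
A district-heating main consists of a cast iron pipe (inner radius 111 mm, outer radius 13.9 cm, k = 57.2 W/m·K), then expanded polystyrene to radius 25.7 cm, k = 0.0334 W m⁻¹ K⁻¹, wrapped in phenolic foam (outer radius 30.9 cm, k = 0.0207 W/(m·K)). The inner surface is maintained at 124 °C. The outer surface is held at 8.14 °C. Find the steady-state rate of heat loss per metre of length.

Series thermal resistances, inner to outer:
  R'_cast iron = ln(0.139/0.111)/(2πk) = 0.2249/(2π·57.2) = 6.259×10^-4 m·K/W
  R'_expanded polystyrene = ln(0.257/0.139)/(2πk) = 0.6146/(2π·0.0334) = 2.929 m·K/W
  R'_phenolic foam = ln(0.309/0.257)/(2πk) = 0.1843/(2π·0.0207) = 1.417 m·K/W
ΣR = 6.259×10^-4 + 2.929 + 1.417 = 4.347 m·K/W
Q' = ΔT/ΣR = (124 °C − 8.14 °C)/4.347 = 26.7 W/m

Q' = 26.7 W/m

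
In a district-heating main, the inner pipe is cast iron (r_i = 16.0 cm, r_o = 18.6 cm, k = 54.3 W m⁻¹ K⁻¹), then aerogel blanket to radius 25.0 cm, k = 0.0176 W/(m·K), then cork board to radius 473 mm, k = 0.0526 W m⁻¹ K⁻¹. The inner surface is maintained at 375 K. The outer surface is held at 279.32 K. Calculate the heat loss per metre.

Series thermal resistances, inner to outer:
  R'_cast iron = ln(0.186/0.160)/(2πk) = 0.1506/(2π·54.3) = 4.413×10^-4 m·K/W
  R'_aerogel blanket = ln(0.250/0.186)/(2πk) = 0.2957/(2π·0.0176) = 2.674 m·K/W
  R'_cork board = ln(0.473/0.250)/(2πk) = 0.6376/(2π·0.0526) = 1.929 m·K/W
ΣR = 4.413×10^-4 + 2.674 + 1.929 = 4.603 m·K/W
Q' = ΔT/ΣR = (375 K − 279.32 K)/4.603 = 20.8 W/m

Q' = 20.8 W/m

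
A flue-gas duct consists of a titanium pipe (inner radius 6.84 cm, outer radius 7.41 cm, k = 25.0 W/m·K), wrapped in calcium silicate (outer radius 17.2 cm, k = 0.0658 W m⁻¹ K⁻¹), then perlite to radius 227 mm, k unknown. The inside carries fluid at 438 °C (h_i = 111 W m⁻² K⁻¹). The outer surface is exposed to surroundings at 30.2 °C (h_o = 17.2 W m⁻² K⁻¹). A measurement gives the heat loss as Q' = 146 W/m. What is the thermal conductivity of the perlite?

k = 0.0636 W/m·K

ΣR = ΔT/Q' = |438 − 30.2|/146 = 2.793 m·K/W
Known resistances:
  R'_conv,in = 1/(2πr h) = 1/(2π·0.0684·111) = 0.02096 m·K/W
  R'_titanium = ln(0.0741/0.0684)/(2πk) = 0.08004/(2π·25.0) = 5.096×10^-4 m·K/W
  R'_calcium silicate = ln(0.172/0.0741)/(2πk) = 0.8421/(2π·0.0658) = 2.037 m·K/W
  R'_conv,out = 1/(2πr h) = 1/(2π·0.227·17.2) = 0.04076 m·K/W
R_perlite = ΣR − ΣR_known = 2.793 − 2.099 = 0.6940 m·K/W
ln(r₂/r₁)/(2πk) = 0.6940 ⇒ k = 0.2775/(2π·0.6940) = 0.0636 W/m·K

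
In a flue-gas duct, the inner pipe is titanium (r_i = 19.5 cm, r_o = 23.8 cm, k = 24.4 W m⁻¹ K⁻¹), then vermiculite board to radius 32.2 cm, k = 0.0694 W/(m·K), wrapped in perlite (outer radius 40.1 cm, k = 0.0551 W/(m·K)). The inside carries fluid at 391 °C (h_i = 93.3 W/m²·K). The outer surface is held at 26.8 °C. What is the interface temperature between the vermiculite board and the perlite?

Series thermal resistances, inner to outer:
  R'_conv,in = 1/(2πr h) = 1/(2π·0.195·93.3) = 0.008748 m·K/W
  R'_titanium = ln(0.238/0.195)/(2πk) = 0.1993/(2π·24.4) = 0.001300 m·K/W
  R'_vermiculite board = ln(0.322/0.238)/(2πk) = 0.3023/(2π·0.0694) = 0.6932 m·K/W
  R'_perlite = ln(0.401/0.322)/(2πk) = 0.2194/(2π·0.0551) = 0.6338 m·K/W
ΣR = 0.008748 + 0.001300 + 0.6932 + 0.6338 = 1.337 m·K/W
Q' = ΔT/ΣR = (391 °C − 26.8 °C)/1.337 = 272.4 W/m
From the inner boundary to the vermiculite board/perlite interface, ΣR_partial = 0.7032 m·K/W.
T_interface = T_in − Q'·ΣR_partial = 391 °C − (272.4)(0.7032) = 199 °C

T = 199 °C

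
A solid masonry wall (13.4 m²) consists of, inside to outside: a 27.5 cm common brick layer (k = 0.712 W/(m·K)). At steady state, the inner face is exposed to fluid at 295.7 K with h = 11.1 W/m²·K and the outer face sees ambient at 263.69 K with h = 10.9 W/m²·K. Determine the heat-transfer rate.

Resistance network (inner→outer):
  R_conv,in = 1/(hA) = 1/(11.1·13.4) = 0.006723 K/W
  R_common brick = L/(kA) = 0.275/(0.712·13.4) = 0.02882 K/W
  R_conv,out = 1/(hA) = 1/(10.9·13.4) = 0.006847 K/W
ΣR = 0.006723 + 0.02882 + 0.006847 = 0.04239 K/W
Q = ΔT/ΣR = (295.7 K − 263.69 K)/0.04239 = 755 W

Q = 755 W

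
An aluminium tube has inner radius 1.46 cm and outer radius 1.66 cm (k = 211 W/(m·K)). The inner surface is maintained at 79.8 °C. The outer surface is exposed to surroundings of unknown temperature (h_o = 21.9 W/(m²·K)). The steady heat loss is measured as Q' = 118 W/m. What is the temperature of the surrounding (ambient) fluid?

T_out = 28.1 °C

Sum the resistances:
  R'_aluminium = ln(0.0166/0.0146)/(2πk) = 0.1284/(2π·211) = 9.684×10^-5 m·K/W
  R'_conv,out = 1/(2πr h) = 1/(2π·0.0166·21.9) = 0.4378 m·K/W
ΣR = 0.4379 m·K/W
ΔT = Q'·ΣR = 118 × 0.4379 = 51.67 K
Heat flows outward, so T_out = T_in − ΔT = 79.8 − 51.67 = 28.1 °C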